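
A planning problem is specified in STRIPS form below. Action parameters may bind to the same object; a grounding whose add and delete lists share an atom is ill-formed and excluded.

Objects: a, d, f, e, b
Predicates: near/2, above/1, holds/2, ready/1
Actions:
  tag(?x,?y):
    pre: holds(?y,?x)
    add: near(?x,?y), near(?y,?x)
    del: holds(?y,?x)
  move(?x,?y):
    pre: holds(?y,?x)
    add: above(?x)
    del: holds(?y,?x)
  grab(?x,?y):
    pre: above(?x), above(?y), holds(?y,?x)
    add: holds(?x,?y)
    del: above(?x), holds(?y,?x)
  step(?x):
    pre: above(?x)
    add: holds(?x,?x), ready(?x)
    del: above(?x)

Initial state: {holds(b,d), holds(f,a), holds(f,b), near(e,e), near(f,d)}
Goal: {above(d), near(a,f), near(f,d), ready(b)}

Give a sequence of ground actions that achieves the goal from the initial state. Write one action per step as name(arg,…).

1. tag(a,f)  →  {holds(b,d), holds(f,b), near(a,f), near(e,e), near(f,a), near(f,d)}
2. move(d,b)  →  {above(d), holds(f,b), near(a,f), near(e,e), near(f,a), near(f,d)}
3. move(b,f)  →  {above(b), above(d), near(a,f), near(e,e), near(f,a), near(f,d)}
4. step(b)  →  {above(d), holds(b,b), near(a,f), near(e,e), near(f,a), near(f,d), ready(b)}

tag(a,f); move(d,b); move(b,f); step(b)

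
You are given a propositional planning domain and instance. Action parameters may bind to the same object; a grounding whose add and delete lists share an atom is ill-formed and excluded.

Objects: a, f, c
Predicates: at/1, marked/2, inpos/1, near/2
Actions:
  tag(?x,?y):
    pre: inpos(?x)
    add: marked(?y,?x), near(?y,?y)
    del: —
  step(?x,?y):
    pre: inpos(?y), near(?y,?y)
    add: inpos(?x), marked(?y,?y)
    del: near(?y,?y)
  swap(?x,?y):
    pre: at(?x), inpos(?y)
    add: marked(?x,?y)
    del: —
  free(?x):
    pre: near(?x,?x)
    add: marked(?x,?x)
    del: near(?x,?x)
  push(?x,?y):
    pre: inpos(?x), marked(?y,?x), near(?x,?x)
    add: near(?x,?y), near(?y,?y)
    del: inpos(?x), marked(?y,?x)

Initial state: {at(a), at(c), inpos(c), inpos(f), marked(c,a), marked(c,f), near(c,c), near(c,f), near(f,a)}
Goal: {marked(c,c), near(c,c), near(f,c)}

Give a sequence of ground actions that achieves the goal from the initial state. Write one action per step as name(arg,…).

1. tag(f,f)  →  {at(a), at(c), inpos(c), inpos(f), marked(c,a), marked(c,f), marked(f,f), near(c,c), near(c,f), near(f,a), near(f,f)}
2. tag(c,c)  →  {at(a), at(c), inpos(c), inpos(f), marked(c,a), marked(c,c), marked(c,f), marked(f,f), near(c,c), near(c,f), near(f,a), near(f,f)}
3. push(f,c)  →  {at(a), at(c), inpos(c), marked(c,a), marked(c,c), marked(f,f), near(c,c), near(c,f), near(f,a), near(f,c), near(f,f)}

tag(f,f); tag(c,c); push(f,c)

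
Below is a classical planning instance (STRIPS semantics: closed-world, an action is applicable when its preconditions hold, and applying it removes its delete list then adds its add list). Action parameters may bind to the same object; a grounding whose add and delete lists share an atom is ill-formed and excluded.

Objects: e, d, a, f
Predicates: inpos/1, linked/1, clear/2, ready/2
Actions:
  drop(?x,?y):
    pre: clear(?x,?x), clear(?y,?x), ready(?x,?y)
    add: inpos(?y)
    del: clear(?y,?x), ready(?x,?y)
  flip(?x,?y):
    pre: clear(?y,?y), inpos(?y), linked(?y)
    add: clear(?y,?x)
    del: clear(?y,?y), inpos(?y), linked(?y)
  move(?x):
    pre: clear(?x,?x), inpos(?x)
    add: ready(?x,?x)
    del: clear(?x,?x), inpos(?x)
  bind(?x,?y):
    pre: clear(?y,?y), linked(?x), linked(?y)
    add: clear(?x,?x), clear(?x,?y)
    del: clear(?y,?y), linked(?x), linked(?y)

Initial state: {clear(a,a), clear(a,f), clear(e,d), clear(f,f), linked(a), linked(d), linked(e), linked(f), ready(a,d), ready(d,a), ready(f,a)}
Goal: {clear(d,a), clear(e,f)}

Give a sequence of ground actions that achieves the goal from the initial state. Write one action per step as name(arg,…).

bind(e,f); bind(d,a)

1. bind(e,f)  →  {clear(a,a), clear(a,f), clear(e,d), clear(e,e), clear(e,f), linked(a), linked(d), ready(a,d), ready(d,a), ready(f,a)}
2. bind(d,a)  →  {clear(a,f), clear(d,a), clear(d,d), clear(e,d), clear(e,e), clear(e,f), ready(a,d), ready(d,a), ready(f,a)}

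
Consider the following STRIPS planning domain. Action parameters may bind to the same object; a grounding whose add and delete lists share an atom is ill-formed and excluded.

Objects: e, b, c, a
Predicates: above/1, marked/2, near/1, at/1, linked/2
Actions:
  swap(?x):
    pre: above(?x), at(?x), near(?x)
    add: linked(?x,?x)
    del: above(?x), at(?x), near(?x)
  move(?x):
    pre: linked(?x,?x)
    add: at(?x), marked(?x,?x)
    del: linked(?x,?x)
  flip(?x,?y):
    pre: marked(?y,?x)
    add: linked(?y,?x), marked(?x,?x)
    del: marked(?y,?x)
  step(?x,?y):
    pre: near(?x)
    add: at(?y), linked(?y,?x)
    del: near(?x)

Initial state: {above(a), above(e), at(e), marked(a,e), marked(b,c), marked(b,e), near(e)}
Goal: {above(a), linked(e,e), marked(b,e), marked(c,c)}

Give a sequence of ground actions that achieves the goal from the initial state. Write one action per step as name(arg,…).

1. swap(e)  →  {above(a), linked(e,e), marked(a,e), marked(b,c), marked(b,e)}
2. flip(c,b)  →  {above(a), linked(b,c), linked(e,e), marked(a,e), marked(b,e), marked(c,c)}

swap(e); flip(c,b)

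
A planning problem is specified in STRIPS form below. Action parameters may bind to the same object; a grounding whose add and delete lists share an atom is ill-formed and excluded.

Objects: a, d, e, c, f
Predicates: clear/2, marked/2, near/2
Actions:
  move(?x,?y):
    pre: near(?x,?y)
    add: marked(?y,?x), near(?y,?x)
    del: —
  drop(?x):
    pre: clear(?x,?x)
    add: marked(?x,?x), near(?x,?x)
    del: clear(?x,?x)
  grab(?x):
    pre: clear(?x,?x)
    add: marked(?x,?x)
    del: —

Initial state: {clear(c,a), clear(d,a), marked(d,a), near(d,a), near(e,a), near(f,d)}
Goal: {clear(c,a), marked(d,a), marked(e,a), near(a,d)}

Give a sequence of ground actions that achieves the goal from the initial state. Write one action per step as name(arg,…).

1. move(d,a)  →  {clear(c,a), clear(d,a), marked(a,d), marked(d,a), near(a,d), near(d,a), near(e,a), near(f,d)}
2. move(e,a)  →  {clear(c,a), clear(d,a), marked(a,d), marked(a,e), marked(d,a), near(a,d), near(a,e), near(d,a), near(e,a), near(f,d)}
3. move(a,e)  →  {clear(c,a), clear(d,a), marked(a,d), marked(a,e), marked(d,a), marked(e,a), near(a,d), near(a,e), near(d,a), near(e,a), near(f,d)}

move(d,a); move(e,a); move(a,e)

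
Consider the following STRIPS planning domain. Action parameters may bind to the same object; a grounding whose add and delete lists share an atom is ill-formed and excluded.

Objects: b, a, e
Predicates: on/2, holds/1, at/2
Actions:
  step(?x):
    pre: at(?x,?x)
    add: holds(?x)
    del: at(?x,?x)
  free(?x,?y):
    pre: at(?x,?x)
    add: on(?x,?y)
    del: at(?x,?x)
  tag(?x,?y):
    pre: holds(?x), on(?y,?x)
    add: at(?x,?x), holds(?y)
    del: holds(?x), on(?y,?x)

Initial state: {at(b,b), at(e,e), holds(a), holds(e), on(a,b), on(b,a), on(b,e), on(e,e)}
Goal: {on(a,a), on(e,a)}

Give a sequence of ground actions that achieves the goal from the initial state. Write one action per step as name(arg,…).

1. free(e,a)  →  {at(b,b), holds(a), holds(e), on(a,b), on(b,a), on(b,e), on(e,a), on(e,e)}
2. tag(a,b)  →  {at(a,a), at(b,b), holds(b), holds(e), on(a,b), on(b,e), on(e,a), on(e,e)}
3. free(a,a)  →  {at(b,b), holds(b), holds(e), on(a,a), on(a,b), on(b,e), on(e,a), on(e,e)}

free(e,a); tag(a,b); free(a,a)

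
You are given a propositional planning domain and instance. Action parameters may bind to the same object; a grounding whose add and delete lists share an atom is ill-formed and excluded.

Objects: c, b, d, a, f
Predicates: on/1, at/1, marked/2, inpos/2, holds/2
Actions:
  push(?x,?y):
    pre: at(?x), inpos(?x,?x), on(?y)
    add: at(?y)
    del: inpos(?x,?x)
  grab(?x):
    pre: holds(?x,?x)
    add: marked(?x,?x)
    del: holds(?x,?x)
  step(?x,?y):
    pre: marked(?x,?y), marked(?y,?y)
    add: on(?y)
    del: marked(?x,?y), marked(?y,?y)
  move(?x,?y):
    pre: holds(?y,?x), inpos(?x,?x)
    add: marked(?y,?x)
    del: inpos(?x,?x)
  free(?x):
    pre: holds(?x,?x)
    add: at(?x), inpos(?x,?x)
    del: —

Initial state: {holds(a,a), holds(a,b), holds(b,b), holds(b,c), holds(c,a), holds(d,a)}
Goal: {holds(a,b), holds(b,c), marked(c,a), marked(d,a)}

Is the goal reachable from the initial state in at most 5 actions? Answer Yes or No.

1. free(a)  →  {at(a), holds(a,a), holds(a,b), holds(b,b), holds(b,c), holds(c,a), holds(d,a), inpos(a,a)}
2. move(a,c)  →  {at(a), holds(a,a), holds(a,b), holds(b,b), holds(b,c), holds(c,a), holds(d,a), marked(c,a)}
3. free(a)  →  {at(a), holds(a,a), holds(a,b), holds(b,b), holds(b,c), holds(c,a), holds(d,a), inpos(a,a), marked(c,a)}
4. move(a,d)  →  {at(a), holds(a,a), holds(a,b), holds(b,b), holds(b,c), holds(c,a), holds(d,a), marked(c,a), marked(d,a)}
optimal plan length = 4; 4 ≤ 5

Yes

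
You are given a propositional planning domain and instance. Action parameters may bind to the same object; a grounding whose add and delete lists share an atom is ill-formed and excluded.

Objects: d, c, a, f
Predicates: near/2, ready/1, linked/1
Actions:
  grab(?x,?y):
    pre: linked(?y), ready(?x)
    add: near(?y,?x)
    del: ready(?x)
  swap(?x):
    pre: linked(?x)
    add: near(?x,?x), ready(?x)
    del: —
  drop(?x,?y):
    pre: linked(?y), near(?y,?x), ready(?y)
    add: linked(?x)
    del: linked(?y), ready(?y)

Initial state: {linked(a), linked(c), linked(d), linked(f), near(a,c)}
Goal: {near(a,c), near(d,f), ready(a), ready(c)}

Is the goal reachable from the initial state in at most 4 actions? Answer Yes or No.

1. swap(c)  →  {linked(a), linked(c), linked(d), linked(f), near(a,c), near(c,c), ready(c)}
2. swap(a)  →  {linked(a), linked(c), linked(d), linked(f), near(a,a), near(a,c), near(c,c), ready(a), ready(c)}
3. swap(f)  →  {linked(a), linked(c), linked(d), linked(f), near(a,a), near(a,c), near(c,c), near(f,f), ready(a), ready(c), ready(f)}
4. grab(f,d)  →  {linked(a), linked(c), linked(d), linked(f), near(a,a), near(a,c), near(c,c), near(d,f), near(f,f), ready(a), ready(c)}
optimal plan length = 4; 4 ≤ 4

Yes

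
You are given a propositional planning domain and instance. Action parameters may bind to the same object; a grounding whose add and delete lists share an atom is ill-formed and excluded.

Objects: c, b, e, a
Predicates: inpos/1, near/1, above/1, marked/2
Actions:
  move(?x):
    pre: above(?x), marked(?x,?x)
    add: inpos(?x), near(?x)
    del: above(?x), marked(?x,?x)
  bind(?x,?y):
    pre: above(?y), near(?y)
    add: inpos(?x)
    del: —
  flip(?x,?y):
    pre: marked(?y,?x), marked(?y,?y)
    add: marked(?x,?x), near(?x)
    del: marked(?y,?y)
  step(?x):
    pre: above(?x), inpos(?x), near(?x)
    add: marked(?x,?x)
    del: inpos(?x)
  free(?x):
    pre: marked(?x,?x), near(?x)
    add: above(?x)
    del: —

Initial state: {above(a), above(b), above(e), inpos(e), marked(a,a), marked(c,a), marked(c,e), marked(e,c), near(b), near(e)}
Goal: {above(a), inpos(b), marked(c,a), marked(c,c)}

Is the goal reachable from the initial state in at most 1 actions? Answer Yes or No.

1. bind(b,b)  →  {above(a), above(b), above(e), inpos(b), inpos(e), marked(a,a), marked(c,a), marked(c,e), marked(e,c), near(b), near(e)}
2. step(e)  →  {above(a), above(b), above(e), inpos(b), marked(a,a), marked(c,a), marked(c,e), marked(e,c), marked(e,e), near(b), near(e)}
3. flip(c,e)  →  {above(a), above(b), above(e), inpos(b), marked(a,a), marked(c,a), marked(c,c), marked(c,e), marked(e,c), near(b), near(c), near(e)}
optimal plan length = 3; 3 > 1

No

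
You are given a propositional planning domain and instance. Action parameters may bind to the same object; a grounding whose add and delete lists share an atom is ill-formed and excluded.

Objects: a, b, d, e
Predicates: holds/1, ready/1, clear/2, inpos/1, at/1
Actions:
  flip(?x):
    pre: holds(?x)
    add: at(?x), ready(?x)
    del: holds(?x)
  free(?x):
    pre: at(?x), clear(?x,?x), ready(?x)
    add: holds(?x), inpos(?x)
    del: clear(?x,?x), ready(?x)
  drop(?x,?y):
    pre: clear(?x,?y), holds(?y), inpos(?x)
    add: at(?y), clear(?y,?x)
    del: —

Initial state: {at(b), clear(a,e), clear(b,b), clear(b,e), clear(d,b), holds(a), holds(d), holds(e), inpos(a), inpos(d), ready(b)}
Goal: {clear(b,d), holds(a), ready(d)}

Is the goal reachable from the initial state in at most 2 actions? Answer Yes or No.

1. flip(d)  →  {at(b), at(d), clear(a,e), clear(b,b), clear(b,e), clear(d,b), holds(a), holds(e), inpos(a), inpos(d), ready(b), ready(d)}
2. free(b)  →  {at(b), at(d), clear(a,e), clear(b,e), clear(d,b), holds(a), holds(b), holds(e), inpos(a), inpos(b), inpos(d), ready(d)}
3. drop(d,b)  →  {at(b), at(d), clear(a,e), clear(b,d), clear(b,e), clear(d,b), holds(a), holds(b), holds(e), inpos(a), inpos(b), inpos(d), ready(d)}
optimal plan length = 3; 3 > 2

No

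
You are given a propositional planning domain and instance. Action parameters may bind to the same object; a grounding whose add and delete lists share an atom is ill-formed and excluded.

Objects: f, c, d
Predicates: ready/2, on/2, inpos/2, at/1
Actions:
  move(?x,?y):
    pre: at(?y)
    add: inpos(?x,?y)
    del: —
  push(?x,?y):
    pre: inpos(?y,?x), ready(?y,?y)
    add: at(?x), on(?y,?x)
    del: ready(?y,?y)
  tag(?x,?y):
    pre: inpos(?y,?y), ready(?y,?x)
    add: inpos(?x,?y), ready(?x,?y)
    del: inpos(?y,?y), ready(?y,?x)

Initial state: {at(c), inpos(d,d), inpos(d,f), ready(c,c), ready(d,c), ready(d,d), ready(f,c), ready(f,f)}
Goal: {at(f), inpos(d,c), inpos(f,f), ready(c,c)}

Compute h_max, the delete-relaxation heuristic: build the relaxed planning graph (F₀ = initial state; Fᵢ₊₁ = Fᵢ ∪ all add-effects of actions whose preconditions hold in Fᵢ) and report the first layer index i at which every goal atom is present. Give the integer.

F0 = init (8 atoms)
F1 = F0 ∪ {at(d), at(f), inpos(c,c), inpos(c,d), inpos(d,c), inpos(f,c), on(d,d), on(d,f), ready(c,d)}  (17 atoms)
F2 = F1 ∪ {inpos(c,f), inpos(f,d), inpos(f,f), on(c,c), on(c,d), on(d,c), on(f,c)}  (24 atoms)
goal ⊆ F2  ⇒  h_max = 2

2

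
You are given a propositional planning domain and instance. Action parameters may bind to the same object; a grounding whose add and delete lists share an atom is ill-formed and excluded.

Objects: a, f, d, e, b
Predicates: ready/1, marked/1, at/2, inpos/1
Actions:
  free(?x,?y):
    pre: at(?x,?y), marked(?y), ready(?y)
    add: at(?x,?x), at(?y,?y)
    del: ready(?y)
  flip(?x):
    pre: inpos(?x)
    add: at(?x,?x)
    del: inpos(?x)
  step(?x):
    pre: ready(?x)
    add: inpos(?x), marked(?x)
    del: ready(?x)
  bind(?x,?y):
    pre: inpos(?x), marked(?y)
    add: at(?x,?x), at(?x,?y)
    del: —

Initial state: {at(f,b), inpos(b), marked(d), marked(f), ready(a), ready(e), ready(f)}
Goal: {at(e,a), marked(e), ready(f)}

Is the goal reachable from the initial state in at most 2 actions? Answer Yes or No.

No

1. step(a)  →  {at(f,b), inpos(a), inpos(b), marked(a), marked(d), marked(f), ready(e), ready(f)}
2. step(e)  →  {at(f,b), inpos(a), inpos(b), inpos(e), marked(a), marked(d), marked(e), marked(f), ready(f)}
3. bind(e,a)  →  {at(e,a), at(e,e), at(f,b), inpos(a), inpos(b), inpos(e), marked(a), marked(d), marked(e), marked(f), ready(f)}
optimal plan length = 3; 3 > 2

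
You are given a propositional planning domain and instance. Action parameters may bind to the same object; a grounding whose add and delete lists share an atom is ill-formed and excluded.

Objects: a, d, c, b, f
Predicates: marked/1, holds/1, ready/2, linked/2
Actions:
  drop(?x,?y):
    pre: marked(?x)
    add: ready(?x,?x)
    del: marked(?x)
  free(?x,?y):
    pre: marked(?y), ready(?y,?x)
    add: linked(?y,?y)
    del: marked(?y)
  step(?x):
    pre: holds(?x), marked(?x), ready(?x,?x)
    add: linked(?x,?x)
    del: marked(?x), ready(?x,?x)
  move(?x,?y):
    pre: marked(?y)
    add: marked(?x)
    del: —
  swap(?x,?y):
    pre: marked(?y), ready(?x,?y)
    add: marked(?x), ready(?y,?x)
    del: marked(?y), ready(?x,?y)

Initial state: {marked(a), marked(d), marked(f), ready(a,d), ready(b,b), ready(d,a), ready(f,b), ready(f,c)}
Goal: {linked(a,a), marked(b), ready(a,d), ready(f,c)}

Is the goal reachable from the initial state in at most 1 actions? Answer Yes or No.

1. free(d,a)  →  {linked(a,a), marked(d), marked(f), ready(a,d), ready(b,b), ready(d,a), ready(f,b), ready(f,c)}
2. move(b,d)  →  {linked(a,a), marked(b), marked(d), marked(f), ready(a,d), ready(b,b), ready(d,a), ready(f,b), ready(f,c)}
optimal plan length = 2; 2 > 1

No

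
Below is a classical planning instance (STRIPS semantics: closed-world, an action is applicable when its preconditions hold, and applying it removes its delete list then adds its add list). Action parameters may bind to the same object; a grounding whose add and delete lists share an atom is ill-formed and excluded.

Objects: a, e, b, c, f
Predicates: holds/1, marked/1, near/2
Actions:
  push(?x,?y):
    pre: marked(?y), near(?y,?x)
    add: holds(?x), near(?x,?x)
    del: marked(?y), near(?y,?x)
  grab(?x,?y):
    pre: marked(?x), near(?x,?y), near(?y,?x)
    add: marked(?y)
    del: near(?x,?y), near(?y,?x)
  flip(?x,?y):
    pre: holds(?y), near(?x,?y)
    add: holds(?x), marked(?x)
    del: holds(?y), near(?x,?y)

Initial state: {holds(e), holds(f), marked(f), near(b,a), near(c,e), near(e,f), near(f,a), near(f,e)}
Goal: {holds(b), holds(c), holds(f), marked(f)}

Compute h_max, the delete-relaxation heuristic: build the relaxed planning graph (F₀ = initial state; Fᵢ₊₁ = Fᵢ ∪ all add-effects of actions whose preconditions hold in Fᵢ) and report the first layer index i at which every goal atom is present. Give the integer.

2

F0 = init (8 atoms)
F1 = F0 ∪ {holds(a), holds(c), marked(c), marked(e), near(a,a), near(e,e)}  (14 atoms)
F2 = F1 ∪ {holds(b), marked(b), near(f,f)}  (17 atoms)
goal ⊆ F2  ⇒  h_max = 2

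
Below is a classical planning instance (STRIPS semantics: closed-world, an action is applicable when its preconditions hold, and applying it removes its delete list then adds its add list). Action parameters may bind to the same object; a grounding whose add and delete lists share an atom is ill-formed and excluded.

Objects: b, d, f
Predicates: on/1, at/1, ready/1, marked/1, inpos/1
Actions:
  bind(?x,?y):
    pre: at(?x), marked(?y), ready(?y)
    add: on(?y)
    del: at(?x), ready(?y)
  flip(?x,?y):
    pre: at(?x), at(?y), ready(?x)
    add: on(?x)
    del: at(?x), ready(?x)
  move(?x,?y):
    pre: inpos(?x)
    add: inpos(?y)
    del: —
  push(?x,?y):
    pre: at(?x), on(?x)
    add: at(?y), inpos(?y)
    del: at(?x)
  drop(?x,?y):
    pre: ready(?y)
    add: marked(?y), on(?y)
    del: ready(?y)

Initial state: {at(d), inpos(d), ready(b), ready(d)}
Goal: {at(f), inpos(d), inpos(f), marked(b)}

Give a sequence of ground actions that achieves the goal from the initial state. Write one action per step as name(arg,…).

1. drop(b,b)  →  {at(d), inpos(d), marked(b), on(b), ready(d)}
2. drop(b,d)  →  {at(d), inpos(d), marked(b), marked(d), on(b), on(d)}
3. push(d,f)  →  {at(f), inpos(d), inpos(f), marked(b), marked(d), on(b), on(d)}

drop(b,b); drop(b,d); push(d,f)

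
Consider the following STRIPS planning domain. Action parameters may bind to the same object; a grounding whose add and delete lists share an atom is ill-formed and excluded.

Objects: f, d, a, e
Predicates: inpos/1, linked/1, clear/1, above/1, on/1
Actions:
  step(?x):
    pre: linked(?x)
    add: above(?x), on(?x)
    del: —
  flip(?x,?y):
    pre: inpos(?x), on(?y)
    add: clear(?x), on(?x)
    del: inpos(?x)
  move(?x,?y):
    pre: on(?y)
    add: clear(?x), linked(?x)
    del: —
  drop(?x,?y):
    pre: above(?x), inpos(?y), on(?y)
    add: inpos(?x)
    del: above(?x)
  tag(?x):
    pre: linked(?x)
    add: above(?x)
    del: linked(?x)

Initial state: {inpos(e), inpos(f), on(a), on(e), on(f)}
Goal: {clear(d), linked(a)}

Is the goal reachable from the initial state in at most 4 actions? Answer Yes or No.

Yes

1. move(d,f)  →  {clear(d), inpos(e), inpos(f), linked(d), on(a), on(e), on(f)}
2. move(a,f)  →  {clear(a), clear(d), inpos(e), inpos(f), linked(a), linked(d), on(a), on(e), on(f)}
optimal plan length = 2; 2 ≤ 4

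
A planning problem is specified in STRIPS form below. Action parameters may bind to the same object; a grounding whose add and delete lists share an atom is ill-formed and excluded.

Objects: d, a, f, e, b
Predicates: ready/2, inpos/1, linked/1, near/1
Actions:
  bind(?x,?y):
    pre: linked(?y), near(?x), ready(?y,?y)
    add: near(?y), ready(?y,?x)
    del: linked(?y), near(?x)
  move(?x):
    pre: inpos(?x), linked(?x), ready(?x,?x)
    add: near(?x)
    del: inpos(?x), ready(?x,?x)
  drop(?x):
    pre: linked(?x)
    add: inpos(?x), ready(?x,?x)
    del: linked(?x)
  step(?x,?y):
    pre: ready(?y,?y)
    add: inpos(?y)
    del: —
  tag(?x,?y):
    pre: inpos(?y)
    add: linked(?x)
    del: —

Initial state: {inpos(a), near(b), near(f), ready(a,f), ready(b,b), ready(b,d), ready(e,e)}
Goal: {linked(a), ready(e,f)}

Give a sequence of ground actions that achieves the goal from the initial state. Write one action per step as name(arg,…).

tag(a,a); tag(e,a); bind(f,e)

1. tag(a,a)  →  {inpos(a), linked(a), near(b), near(f), ready(a,f), ready(b,b), ready(b,d), ready(e,e)}
2. tag(e,a)  →  {inpos(a), linked(a), linked(e), near(b), near(f), ready(a,f), ready(b,b), ready(b,d), ready(e,e)}
3. bind(f,e)  →  {inpos(a), linked(a), near(b), near(e), ready(a,f), ready(b,b), ready(b,d), ready(e,e), ready(e,f)}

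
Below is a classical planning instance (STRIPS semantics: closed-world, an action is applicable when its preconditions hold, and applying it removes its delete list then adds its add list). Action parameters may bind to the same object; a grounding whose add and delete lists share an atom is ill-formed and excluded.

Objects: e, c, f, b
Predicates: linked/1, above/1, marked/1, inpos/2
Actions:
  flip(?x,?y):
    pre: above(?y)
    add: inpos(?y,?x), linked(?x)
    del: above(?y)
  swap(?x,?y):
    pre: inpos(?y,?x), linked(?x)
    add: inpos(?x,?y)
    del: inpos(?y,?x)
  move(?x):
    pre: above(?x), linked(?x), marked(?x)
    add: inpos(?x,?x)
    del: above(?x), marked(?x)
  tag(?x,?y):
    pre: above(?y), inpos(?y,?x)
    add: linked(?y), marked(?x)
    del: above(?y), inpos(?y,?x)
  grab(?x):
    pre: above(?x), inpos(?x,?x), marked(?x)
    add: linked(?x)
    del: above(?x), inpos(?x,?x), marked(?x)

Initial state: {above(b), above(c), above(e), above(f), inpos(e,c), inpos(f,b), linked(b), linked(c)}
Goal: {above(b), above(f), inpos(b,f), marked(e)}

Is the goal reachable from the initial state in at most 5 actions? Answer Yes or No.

Yes

1. swap(c,e)  →  {above(b), above(c), above(e), above(f), inpos(c,e), inpos(f,b), linked(b), linked(c)}
2. swap(b,f)  →  {above(b), above(c), above(e), above(f), inpos(b,f), inpos(c,e), linked(b), linked(c)}
3. tag(e,c)  →  {above(b), above(e), above(f), inpos(b,f), linked(b), linked(c), marked(e)}
optimal plan length = 3; 3 ≤ 5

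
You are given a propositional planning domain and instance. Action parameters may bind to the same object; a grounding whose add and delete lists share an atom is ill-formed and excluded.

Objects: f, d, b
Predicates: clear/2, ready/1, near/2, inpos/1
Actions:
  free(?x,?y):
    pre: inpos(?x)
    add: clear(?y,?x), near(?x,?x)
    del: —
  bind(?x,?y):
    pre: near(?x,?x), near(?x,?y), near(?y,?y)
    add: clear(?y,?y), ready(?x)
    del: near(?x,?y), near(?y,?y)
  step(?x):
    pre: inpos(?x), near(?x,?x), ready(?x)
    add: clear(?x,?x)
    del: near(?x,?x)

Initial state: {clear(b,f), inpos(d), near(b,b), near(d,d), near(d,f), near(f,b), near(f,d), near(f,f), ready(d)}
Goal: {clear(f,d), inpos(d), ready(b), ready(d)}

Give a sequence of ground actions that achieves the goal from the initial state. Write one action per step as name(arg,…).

1. free(d,f)  →  {clear(b,f), clear(f,d), inpos(d), near(b,b), near(d,d), near(d,f), near(f,b), near(f,d), near(f,f), ready(d)}
2. bind(b,b)  →  {clear(b,b), clear(b,f), clear(f,d), inpos(d), near(d,d), near(d,f), near(f,b), near(f,d), near(f,f), ready(b), ready(d)}

free(d,f); bind(b,b)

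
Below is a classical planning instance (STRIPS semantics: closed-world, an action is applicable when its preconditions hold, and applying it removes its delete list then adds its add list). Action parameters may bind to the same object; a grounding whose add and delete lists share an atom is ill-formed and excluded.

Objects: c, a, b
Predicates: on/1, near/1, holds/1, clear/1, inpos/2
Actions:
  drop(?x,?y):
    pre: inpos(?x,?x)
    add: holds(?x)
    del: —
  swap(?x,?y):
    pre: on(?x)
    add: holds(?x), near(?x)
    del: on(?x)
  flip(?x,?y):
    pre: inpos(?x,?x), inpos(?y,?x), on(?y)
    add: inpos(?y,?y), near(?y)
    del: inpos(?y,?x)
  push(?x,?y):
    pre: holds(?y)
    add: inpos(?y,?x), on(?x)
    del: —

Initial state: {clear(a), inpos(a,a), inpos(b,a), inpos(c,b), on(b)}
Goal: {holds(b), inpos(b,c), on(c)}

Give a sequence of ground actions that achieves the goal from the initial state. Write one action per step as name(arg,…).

swap(b,c); push(c,b)

1. swap(b,c)  →  {clear(a), holds(b), inpos(a,a), inpos(b,a), inpos(c,b), near(b)}
2. push(c,b)  →  {clear(a), holds(b), inpos(a,a), inpos(b,a), inpos(b,c), inpos(c,b), near(b), on(c)}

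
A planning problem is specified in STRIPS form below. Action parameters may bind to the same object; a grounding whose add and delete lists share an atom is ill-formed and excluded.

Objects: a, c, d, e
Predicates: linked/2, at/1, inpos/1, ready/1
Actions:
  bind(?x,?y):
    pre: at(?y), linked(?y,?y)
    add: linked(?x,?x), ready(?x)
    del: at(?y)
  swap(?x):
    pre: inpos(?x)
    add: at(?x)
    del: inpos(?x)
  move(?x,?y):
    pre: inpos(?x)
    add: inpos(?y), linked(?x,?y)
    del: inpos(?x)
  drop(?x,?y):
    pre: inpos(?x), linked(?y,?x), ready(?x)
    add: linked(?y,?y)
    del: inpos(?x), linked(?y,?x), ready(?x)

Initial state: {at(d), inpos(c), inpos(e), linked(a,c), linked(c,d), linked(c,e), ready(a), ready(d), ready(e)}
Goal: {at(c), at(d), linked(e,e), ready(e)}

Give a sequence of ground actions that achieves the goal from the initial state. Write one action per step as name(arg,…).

swap(c); move(e,a); drop(a,e)

1. swap(c)  →  {at(c), at(d), inpos(e), linked(a,c), linked(c,d), linked(c,e), ready(a), ready(d), ready(e)}
2. move(e,a)  →  {at(c), at(d), inpos(a), linked(a,c), linked(c,d), linked(c,e), linked(e,a), ready(a), ready(d), ready(e)}
3. drop(a,e)  →  {at(c), at(d), linked(a,c), linked(c,d), linked(c,e), linked(e,e), ready(d), ready(e)}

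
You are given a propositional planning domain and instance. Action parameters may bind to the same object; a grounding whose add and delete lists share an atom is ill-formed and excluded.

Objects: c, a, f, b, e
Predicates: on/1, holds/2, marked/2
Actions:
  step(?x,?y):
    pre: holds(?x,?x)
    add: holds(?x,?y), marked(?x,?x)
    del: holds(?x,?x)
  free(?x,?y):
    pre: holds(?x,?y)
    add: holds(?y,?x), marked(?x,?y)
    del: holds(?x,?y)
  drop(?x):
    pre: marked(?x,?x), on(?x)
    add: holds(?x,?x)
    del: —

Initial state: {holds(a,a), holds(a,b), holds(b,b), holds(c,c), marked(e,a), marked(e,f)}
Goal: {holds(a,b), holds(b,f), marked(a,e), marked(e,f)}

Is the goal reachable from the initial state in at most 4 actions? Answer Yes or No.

Yes

1. step(a,e)  →  {holds(a,b), holds(a,e), holds(b,b), holds(c,c), marked(a,a), marked(e,a), marked(e,f)}
2. step(b,f)  →  {holds(a,b), holds(a,e), holds(b,f), holds(c,c), marked(a,a), marked(b,b), marked(e,a), marked(e,f)}
3. free(a,e)  →  {holds(a,b), holds(b,f), holds(c,c), holds(e,a), marked(a,a), marked(a,e), marked(b,b), marked(e,a), marked(e,f)}
optimal plan length = 3; 3 ≤ 4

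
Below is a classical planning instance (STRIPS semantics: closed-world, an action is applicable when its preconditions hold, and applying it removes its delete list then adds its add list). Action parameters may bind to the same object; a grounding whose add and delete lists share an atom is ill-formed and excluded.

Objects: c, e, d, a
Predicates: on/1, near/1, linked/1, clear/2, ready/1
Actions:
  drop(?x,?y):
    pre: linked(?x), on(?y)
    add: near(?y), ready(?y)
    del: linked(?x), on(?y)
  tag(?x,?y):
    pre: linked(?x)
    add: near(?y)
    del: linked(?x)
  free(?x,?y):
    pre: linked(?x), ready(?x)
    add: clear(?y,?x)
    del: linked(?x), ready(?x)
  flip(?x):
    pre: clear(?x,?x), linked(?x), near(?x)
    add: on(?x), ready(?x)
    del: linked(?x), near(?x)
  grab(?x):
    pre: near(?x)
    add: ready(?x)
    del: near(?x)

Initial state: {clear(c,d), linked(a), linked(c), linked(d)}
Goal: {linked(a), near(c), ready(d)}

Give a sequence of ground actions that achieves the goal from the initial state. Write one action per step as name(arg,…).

1. tag(c,c)  →  {clear(c,d), linked(a), linked(d), near(c)}
2. tag(d,d)  →  {clear(c,d), linked(a), near(c), near(d)}
3. grab(d)  →  {clear(c,d), linked(a), near(c), ready(d)}

tag(c,c); tag(d,d); grab(d)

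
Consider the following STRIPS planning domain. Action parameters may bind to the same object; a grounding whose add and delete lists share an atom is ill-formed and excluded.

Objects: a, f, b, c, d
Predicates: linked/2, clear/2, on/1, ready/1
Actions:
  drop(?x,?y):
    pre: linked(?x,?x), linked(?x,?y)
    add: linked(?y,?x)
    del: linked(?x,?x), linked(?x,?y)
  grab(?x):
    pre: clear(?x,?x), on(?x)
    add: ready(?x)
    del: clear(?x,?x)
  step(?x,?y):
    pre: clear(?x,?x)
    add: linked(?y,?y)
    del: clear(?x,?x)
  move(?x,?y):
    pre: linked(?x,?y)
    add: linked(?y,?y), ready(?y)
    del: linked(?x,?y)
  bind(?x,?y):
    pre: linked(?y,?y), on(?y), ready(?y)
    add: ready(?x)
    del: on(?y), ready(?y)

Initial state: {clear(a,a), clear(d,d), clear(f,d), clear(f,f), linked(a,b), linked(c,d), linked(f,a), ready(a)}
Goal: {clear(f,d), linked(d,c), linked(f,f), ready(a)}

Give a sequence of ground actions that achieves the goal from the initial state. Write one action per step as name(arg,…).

1. step(a,f)  →  {clear(d,d), clear(f,d), clear(f,f), linked(a,b), linked(c,d), linked(f,a), linked(f,f), ready(a)}
2. step(f,c)  →  {clear(d,d), clear(f,d), linked(a,b), linked(c,c), linked(c,d), linked(f,a), linked(f,f), ready(a)}
3. drop(c,d)  →  {clear(d,d), clear(f,d), linked(a,b), linked(d,c), linked(f,a), linked(f,f), ready(a)}

step(a,f); step(f,c); drop(c,d)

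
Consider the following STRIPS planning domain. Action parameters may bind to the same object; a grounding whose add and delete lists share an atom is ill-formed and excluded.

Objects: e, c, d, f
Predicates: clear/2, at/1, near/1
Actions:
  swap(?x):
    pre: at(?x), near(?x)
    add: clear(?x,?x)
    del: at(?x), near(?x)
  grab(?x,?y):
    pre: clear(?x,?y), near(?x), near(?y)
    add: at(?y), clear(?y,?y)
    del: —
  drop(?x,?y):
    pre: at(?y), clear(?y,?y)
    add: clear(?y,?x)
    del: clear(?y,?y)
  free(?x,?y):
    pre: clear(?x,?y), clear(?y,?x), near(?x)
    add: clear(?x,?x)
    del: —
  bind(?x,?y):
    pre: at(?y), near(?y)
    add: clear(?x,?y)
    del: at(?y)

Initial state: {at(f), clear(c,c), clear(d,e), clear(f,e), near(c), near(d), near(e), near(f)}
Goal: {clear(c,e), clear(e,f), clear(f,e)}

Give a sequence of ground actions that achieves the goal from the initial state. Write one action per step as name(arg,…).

1. grab(c,c)  →  {at(c), at(f), clear(c,c), clear(d,e), clear(f,e), near(c), near(d), near(e), near(f)}
2. drop(e,c)  →  {at(c), at(f), clear(c,e), clear(d,e), clear(f,e), near(c), near(d), near(e), near(f)}
3. bind(e,f)  →  {at(c), clear(c,e), clear(d,e), clear(e,f), clear(f,e), near(c), near(d), near(e), near(f)}

grab(c,c); drop(e,c); bind(e,f)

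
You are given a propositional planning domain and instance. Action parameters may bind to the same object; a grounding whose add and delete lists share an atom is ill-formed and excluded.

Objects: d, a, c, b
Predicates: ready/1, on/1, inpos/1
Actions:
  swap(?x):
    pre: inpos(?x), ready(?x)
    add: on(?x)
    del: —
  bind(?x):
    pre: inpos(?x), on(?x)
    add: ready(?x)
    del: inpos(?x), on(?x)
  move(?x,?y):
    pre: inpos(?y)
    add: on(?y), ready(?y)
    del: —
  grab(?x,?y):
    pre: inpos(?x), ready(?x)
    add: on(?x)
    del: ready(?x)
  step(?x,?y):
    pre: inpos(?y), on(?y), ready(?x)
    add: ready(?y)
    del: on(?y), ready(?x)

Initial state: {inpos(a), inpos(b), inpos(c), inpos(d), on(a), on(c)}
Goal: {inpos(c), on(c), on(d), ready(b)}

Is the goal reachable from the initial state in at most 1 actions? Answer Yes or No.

No

1. move(d,d)  →  {inpos(a), inpos(b), inpos(c), inpos(d), on(a), on(c), on(d), ready(d)}
2. move(d,b)  →  {inpos(a), inpos(b), inpos(c), inpos(d), on(a), on(b), on(c), on(d), ready(b), ready(d)}
optimal plan length = 2; 2 > 1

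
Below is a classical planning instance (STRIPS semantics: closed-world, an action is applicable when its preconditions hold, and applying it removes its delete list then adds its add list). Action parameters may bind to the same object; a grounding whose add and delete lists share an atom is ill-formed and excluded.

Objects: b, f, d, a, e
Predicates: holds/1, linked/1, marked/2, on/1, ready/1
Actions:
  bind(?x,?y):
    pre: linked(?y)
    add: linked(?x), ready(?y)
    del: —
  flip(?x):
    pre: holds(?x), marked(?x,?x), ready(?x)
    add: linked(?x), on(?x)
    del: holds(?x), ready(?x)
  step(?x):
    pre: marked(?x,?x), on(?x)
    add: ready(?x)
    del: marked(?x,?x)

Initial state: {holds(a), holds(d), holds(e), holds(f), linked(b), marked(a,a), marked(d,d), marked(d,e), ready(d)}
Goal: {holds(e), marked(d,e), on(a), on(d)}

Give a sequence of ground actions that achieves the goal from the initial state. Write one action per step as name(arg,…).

bind(a,b); bind(b,a); flip(d); flip(a)

1. bind(a,b)  →  {holds(a), holds(d), holds(e), holds(f), linked(a), linked(b), marked(a,a), marked(d,d), marked(d,e), ready(b), ready(d)}
2. bind(b,a)  →  {holds(a), holds(d), holds(e), holds(f), linked(a), linked(b), marked(a,a), marked(d,d), marked(d,e), ready(a), ready(b), ready(d)}
3. flip(d)  →  {holds(a), holds(e), holds(f), linked(a), linked(b), linked(d), marked(a,a), marked(d,d), marked(d,e), on(d), ready(a), ready(b)}
4. flip(a)  →  {holds(e), holds(f), linked(a), linked(b), linked(d), marked(a,a), marked(d,d), marked(d,e), on(a), on(d), ready(b)}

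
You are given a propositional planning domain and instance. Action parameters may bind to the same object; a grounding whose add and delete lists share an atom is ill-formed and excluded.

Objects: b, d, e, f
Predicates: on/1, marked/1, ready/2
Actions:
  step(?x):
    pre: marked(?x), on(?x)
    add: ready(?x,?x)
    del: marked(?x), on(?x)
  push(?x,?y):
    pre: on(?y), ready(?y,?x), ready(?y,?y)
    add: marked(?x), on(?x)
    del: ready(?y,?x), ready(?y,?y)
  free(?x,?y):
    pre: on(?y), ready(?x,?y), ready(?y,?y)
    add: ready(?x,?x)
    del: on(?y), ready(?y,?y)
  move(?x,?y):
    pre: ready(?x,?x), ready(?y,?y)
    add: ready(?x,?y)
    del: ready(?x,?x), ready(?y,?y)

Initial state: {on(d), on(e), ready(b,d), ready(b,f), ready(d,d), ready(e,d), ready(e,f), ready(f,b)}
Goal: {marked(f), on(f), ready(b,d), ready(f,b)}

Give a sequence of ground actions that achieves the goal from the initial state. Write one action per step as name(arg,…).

1. free(e,d)  →  {on(e), ready(b,d), ready(b,f), ready(e,d), ready(e,e), ready(e,f), ready(f,b)}
2. push(f,e)  →  {marked(f), on(e), on(f), ready(b,d), ready(b,f), ready(e,d), ready(f,b)}

free(e,d); push(f,e)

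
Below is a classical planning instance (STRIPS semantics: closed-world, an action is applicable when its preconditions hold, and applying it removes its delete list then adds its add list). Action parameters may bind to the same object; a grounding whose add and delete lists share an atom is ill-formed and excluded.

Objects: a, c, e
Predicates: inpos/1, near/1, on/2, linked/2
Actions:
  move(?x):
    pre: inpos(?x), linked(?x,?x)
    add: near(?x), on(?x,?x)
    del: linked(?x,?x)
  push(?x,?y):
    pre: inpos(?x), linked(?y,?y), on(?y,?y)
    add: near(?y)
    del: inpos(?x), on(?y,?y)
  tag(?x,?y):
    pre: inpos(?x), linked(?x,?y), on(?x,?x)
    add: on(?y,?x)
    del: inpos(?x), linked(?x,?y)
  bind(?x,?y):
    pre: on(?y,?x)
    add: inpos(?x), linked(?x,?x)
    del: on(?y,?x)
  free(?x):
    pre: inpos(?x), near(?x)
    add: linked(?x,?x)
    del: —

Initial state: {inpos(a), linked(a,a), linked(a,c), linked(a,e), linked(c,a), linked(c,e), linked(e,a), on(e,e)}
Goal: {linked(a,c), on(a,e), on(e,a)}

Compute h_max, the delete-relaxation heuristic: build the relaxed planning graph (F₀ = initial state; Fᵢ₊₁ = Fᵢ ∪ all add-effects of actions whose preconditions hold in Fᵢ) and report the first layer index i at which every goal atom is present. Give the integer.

F0 = init (8 atoms)
F1 = F0 ∪ {inpos(e), linked(e,e), near(a), on(a,a)}  (12 atoms)
F2 = F1 ∪ {near(e), on(a,e), on(c,a), on(e,a)}  (16 atoms)
goal ⊆ F2  ⇒  h_max = 2

2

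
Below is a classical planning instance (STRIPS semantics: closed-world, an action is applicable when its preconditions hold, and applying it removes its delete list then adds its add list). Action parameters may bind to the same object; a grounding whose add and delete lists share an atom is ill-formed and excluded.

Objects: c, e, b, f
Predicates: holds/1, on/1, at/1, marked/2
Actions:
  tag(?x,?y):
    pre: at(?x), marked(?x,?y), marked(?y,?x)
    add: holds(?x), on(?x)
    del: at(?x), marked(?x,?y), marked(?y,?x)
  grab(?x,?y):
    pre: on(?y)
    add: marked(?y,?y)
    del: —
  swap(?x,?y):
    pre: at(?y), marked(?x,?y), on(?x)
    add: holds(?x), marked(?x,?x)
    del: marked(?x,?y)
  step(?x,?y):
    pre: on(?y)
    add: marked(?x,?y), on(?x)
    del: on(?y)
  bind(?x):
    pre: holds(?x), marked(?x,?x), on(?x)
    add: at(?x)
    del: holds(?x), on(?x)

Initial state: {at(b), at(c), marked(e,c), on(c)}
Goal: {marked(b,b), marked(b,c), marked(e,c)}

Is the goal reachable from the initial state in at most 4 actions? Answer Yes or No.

Yes

1. step(b,c)  →  {at(b), at(c), marked(b,c), marked(e,c), on(b)}
2. grab(c,b)  →  {at(b), at(c), marked(b,b), marked(b,c), marked(e,c), on(b)}
optimal plan length = 2; 2 ≤ 4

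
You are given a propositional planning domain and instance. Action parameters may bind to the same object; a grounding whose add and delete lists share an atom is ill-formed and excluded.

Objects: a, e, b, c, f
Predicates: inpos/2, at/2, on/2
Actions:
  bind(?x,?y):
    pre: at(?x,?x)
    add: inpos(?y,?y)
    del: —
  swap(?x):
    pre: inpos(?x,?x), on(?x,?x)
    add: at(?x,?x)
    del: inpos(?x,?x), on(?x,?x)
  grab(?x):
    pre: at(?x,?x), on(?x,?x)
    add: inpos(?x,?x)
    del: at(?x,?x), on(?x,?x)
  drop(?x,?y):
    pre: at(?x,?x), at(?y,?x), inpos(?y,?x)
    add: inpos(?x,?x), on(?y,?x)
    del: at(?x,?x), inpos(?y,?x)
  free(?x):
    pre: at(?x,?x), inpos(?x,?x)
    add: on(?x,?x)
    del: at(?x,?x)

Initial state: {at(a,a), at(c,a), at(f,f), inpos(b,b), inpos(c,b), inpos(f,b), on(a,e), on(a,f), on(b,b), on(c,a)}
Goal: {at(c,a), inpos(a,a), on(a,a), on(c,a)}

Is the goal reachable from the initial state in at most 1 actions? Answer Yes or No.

1. bind(a,a)  →  {at(a,a), at(c,a), at(f,f), inpos(a,a), inpos(b,b), inpos(c,b), inpos(f,b), on(a,e), on(a,f), on(b,b), on(c,a)}
2. free(a)  →  {at(c,a), at(f,f), inpos(a,a), inpos(b,b), inpos(c,b), inpos(f,b), on(a,a), on(a,e), on(a,f), on(b,b), on(c,a)}
optimal plan length = 2; 2 > 1

No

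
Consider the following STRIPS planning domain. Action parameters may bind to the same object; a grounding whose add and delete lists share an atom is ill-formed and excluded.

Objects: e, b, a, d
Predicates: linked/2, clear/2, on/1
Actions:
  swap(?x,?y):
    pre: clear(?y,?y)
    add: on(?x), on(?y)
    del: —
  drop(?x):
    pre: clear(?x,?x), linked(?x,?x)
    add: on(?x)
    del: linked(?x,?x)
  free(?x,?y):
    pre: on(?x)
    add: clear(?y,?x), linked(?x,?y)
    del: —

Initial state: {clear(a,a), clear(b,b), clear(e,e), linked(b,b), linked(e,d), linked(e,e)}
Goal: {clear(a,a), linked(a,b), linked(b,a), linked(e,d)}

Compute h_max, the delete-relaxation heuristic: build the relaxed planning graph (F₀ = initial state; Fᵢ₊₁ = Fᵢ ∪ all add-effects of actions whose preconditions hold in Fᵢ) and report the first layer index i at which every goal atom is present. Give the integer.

F0 = init (6 atoms)
F1 = F0 ∪ {on(a), on(b), on(d), on(e)}  (10 atoms)
F2 = F1 ∪ {clear(a,b), clear(a,d), clear(a,e), clear(b,a), clear(b,d), clear(b,e), clear(d,a), clear(d,b), clear(d,d), clear(d,e), clear(e,a), clear(e,b), clear(e,d), linked(a,a), linked(a,b), linked(a,d), linked(a,e), linked(b,a), linked(b,d), linked(b,e), linked(d,a), linked(d,b), linked(d,d), linked(d,e), linked(e,a), linked(e,b)}  (36 atoms)
goal ⊆ F2  ⇒  h_max = 2

2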